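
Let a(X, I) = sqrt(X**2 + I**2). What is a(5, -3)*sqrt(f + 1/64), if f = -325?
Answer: 3*I*sqrt(78574)/8 ≈ 105.12*I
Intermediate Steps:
a(X, I) = sqrt(I**2 + X**2)
a(5, -3)*sqrt(f + 1/64) = sqrt((-3)**2 + 5**2)*sqrt(-325 + 1/64) = sqrt(9 + 25)*sqrt(-325 + 1/64) = sqrt(34)*sqrt(-20799/64) = sqrt(34)*(3*I*sqrt(2311)/8) = 3*I*sqrt(78574)/8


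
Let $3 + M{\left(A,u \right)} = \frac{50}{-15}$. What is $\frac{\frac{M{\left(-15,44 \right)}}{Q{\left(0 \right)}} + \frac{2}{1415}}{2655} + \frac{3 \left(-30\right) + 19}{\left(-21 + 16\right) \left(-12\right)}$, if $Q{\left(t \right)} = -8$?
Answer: $- \frac{106666897}{90163800} \approx -1.183$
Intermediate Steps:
$M{\left(A,u \right)} = - \frac{19}{3}$ ($M{\left(A,u \right)} = -3 + \frac{50}{-15} = -3 + 50 \left(- \frac{1}{15}\right) = -3 - \frac{10}{3} = - \frac{19}{3}$)
$\frac{\frac{M{\left(-15,44 \right)}}{Q{\left(0 \right)}} + \frac{2}{1415}}{2655} + \frac{3 \left(-30\right) + 19}{\left(-21 + 16\right) \left(-12\right)} = \frac{- \frac{19}{3 \left(-8\right)} + \frac{2}{1415}}{2655} + \frac{3 \left(-30\right) + 19}{\left(-21 + 16\right) \left(-12\right)} = \left(\left(- \frac{19}{3}\right) \left(- \frac{1}{8}\right) + 2 \cdot \frac{1}{1415}\right) \frac{1}{2655} + \frac{-90 + 19}{\left(-5\right) \left(-12\right)} = \left(\frac{19}{24} + \frac{2}{1415}\right) \frac{1}{2655} - \frac{71}{60} = \frac{26933}{33960} \cdot \frac{1}{2655} - \frac{71}{60} = \frac{26933}{90163800} - \frac{71}{60} = - \frac{106666897}{90163800}$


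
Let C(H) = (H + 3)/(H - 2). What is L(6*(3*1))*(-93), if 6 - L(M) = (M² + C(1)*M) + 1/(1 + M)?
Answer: 434775/19 ≈ 22883.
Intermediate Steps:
C(H) = (3 + H)/(-2 + H)
L(M) = 6 - M² - 1/(1 + M) + 4*M (L(M) = 6 - ((M² + ((3 + 1)/(-2 + 1))*M) + 1/(1 + M)) = 6 - ((M² + (4/(-1))*M) + 1/(1 + M)) = 6 - ((M² + (-1*4)*M) + 1/(1 + M)) = 6 - ((M² - 4*M) + 1/(1 + M)) = 6 - (M² + 1/(1 + M) - 4*M) = 6 + (-M² - 1/(1 + M) + 4*M) = 6 - M² - 1/(1 + M) + 4*M)
L(6*(3*1))*(-93) = ((5 - (6*(3*1))³ + 3*(6*(3*1))² + 10*(6*(3*1)))/(1 + 6*(3*1)))*(-93) = ((5 - (6*3)³ + 3*(6*3)² + 10*(6*3))/(1 + 6*3))*(-93) = ((5 - 1*18³ + 3*18² + 10*18)/(1 + 18))*(-93) = ((5 - 1*5832 + 3*324 + 180)/19)*(-93) = ((5 - 5832 + 972 + 180)/19)*(-93) = ((1/19)*(-4675))*(-93) = -4675/19*(-93) = 434775/19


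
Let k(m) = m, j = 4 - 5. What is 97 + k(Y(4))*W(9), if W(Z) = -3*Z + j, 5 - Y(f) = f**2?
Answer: 405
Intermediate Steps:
j = -1
Y(f) = 5 - f**2
W(Z) = -1 - 3*Z (W(Z) = -3*Z - 1 = -1 - 3*Z)
97 + k(Y(4))*W(9) = 97 + (5 - 1*4**2)*(-1 - 3*9) = 97 + (5 - 1*16)*(-1 - 27) = 97 + (5 - 16)*(-28) = 97 - 11*(-28) = 97 + 308 = 405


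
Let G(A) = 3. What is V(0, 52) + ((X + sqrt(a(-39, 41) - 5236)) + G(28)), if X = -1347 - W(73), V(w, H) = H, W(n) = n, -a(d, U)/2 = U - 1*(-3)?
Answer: -1365 + 22*I*sqrt(11) ≈ -1365.0 + 72.966*I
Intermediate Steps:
a(d, U) = -6 - 2*U (a(d, U) = -2*(U - 1*(-3)) = -2*(U + 3) = -2*(3 + U) = -6 - 2*U)
X = -1420 (X = -1347 - 1*73 = -1347 - 73 = -1420)
V(0, 52) + ((X + sqrt(a(-39, 41) - 5236)) + G(28)) = 52 + ((-1420 + sqrt((-6 - 2*41) - 5236)) + 3) = 52 + ((-1420 + sqrt((-6 - 82) - 5236)) + 3) = 52 + ((-1420 + sqrt(-88 - 5236)) + 3) = 52 + ((-1420 + sqrt(-5324)) + 3) = 52 + ((-1420 + 22*I*sqrt(11)) + 3) = 52 + (-1417 + 22*I*sqrt(11)) = -1365 + 22*I*sqrt(11)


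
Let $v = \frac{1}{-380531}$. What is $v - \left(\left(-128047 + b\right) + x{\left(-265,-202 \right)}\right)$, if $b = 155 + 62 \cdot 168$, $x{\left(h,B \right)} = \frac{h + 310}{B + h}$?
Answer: $\frac{20876439429480}{177707977} \approx 1.1748 \cdot 10^{5}$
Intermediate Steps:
$x{\left(h,B \right)} = \frac{310 + h}{B + h}$
$b = 10571$ ($b = 155 + 10416 = 10571$)
$v = - \frac{1}{380531} \approx -2.6279 \cdot 10^{-6}$
$v - \left(\left(-128047 + b\right) + x{\left(-265,-202 \right)}\right) = - \frac{1}{380531} - \left(\left(-128047 + 10571\right) + \frac{310 - 265}{-202 - 265}\right) = - \frac{1}{380531} - \left(-117476 + \frac{1}{-467} \cdot 45\right) = - \frac{1}{380531} - \left(-117476 - \frac{45}{467}\right) = - \frac{1}{380531} - - \frac{54861337}{467} = - \frac{1}{380531} + \frac{54861337}{467} = \frac{20876439429480}{177707977}$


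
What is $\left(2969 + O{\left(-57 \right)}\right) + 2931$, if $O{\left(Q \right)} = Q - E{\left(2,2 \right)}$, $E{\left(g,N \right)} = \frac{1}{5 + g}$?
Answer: $\frac{40900}{7} \approx 5842.9$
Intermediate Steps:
$O{\left(Q \right)} = - \frac{1}{7} + Q$ ($O{\left(Q \right)} = Q - \frac{1}{5 + 2} = Q - \frac{1}{7} = - \frac{1}{7} + Q$)
$\left(2969 + O{\left(-57 \right)}\right) + 2931 = \left(2969 - \frac{400}{7}\right) + 2931 = \frac{20383}{7} + 2931 = \frac{40900}{7}$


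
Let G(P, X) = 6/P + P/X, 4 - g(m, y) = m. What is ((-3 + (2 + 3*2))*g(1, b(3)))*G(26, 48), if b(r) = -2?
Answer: 1205/104 ≈ 11.587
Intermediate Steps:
g(m, y) = 4 - m
((-3 + (2 + 3*2))*g(1, b(3)))*G(26, 48) = ((-3 + (2 + 3*2))*(4 - 1*1))*(6/26 + 26/48) = ((-3 + (2 + 6))*(4 - 1))*(6*(1/26) + 26*(1/48)) = ((-3 + 8)*3)*(3/13 + 13/24) = (5*3)*(241/312) = 15*(241/312) = 1205/104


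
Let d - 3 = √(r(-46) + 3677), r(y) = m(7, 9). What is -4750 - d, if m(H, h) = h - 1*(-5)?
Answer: -4753 - √3691 ≈ -4813.8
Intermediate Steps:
m(H, h) = 5 + h (m(H, h) = h + 5 = 5 + h)
r(y) = 14 (r(y) = 5 + 9 = 14)
d = 3 + √3691 (d = 3 + √(14 + 3677) = 3 + √3691 ≈ 63.754)
-4750 - d = -4750 - (3 + √3691) = -4750 + (-3 - √3691) = -4753 - √3691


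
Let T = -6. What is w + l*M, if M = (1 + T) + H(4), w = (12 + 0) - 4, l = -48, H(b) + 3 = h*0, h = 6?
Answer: 392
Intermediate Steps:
H(b) = -3 (H(b) = -3 + 6*0 = -3 + 0 = -3)
w = 8 (w = 12 - 4 = 8)
M = -8 (M = (1 - 6) - 3 = -5 - 3 = -8)
w + l*M = 8 - 48*(-8) = 8 + 384 = 392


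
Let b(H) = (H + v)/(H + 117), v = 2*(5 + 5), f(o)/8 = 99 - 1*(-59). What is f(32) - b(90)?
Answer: 261538/207 ≈ 1263.5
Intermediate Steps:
f(o) = 1264 (f(o) = 8*(99 - 1*(-59)) = 8*(99 + 59) = 8*158 = 1264)
v = 20 (v = 2*10 = 20)
b(H) = (20 + H)/(117 + H) (b(H) = (H + 20)/(H + 117) = (20 + H)/(117 + H))
f(32) - b(90) = 1264 - (20 + 90)/(117 + 90) = 1264 - 110/207 = 261538/207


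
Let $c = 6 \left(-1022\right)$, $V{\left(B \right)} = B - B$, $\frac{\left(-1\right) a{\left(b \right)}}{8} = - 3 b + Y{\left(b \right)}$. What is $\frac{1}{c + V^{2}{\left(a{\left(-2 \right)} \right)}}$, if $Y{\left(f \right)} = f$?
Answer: $- \frac{1}{6132} \approx -0.00016308$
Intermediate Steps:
$a{\left(b \right)} = 16 b$ ($a{\left(b \right)} = - 8 \left(- 3 b + b\right) = - 8 \left(- 2 b\right) = 16 b$)
$V{\left(B \right)} = 0$
$c = -6132$
$\frac{1}{c + V^{2}{\left(a{\left(-2 \right)} \right)}} = \frac{1}{-6132 + 0^{2}} = \frac{1}{-6132 + 0} = \frac{1}{-6132} = - \frac{1}{6132}$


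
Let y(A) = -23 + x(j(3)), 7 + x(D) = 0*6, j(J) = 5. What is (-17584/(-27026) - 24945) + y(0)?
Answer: -337478383/13513 ≈ -24974.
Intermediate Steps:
x(D) = -7 (x(D) = -7 + 0*6 = -7 + 0 = -7)
y(A) = -30 (y(A) = -23 - 7 = -30)
(-17584/(-27026) - 24945) + y(0) = (-17584/(-27026) - 24945) - 30 = (-17584*(-1/27026) - 24945) - 30 = (8792/13513 - 24945) - 30 = -337072993/13513 - 30 = -337478383/13513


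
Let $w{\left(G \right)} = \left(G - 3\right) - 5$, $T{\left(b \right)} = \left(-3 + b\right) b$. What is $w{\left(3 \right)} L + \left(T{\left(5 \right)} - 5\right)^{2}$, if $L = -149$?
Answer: $770$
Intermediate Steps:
$T{\left(b \right)} = b \left(-3 + b\right)$
$w{\left(G \right)} = -8 + G$ ($w{\left(G \right)} = \left(-3 + G\right) - 5 = -8 + G$)
$w{\left(3 \right)} L + \left(T{\left(5 \right)} - 5\right)^{2} = \left(-8 + 3\right) \left(-149\right) + \left(5 \left(-3 + 5\right) - 5\right)^{2} = \left(-5\right) \left(-149\right) + \left(5 \cdot 2 - 5\right)^{2} = 745 + \left(10 - 5\right)^{2} = 745 + 5^{2} = 745 + 25 = 770$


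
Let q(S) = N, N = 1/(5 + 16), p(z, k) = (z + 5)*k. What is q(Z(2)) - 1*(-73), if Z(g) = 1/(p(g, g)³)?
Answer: 1534/21 ≈ 73.048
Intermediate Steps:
p(z, k) = k*(5 + z) (p(z, k) = (5 + z)*k = k*(5 + z))
N = 1/21 ≈ 0.047619
Z(g) = 1/(g³*(5 + g)³) (Z(g) = 1/((g*(5 + g))³) = 1/(g³*(5 + g)³))
q(S) = 1/21
q(Z(2)) - 1*(-73) = 1/21 - 1*(-73) = 1/21 + 73 = 1534/21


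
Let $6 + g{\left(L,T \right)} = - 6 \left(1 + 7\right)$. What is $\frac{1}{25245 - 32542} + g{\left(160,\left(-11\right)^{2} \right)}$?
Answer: $- \frac{394039}{7297} \approx -54.0$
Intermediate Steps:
$g{\left(L,T \right)} = -54$ ($g{\left(L,T \right)} = -6 - 6 \left(1 + 7\right) = -6 - 48 = -54$)
$\frac{1}{25245 - 32542} + g{\left(160,\left(-11\right)^{2} \right)} = \frac{1}{25245 - 32542} - 54 = \frac{1}{-7297} - 54 = - \frac{1}{7297} - 54 = - \frac{394039}{7297}$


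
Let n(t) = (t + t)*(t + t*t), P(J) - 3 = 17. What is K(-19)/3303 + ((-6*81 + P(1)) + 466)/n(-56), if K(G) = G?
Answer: -19/3303 ≈ -0.0057523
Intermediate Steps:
P(J) = 20 (P(J) = 3 + 17 = 20)
n(t) = 2*t*(t + t²) (n(t) = (2*t)*(t + t²) = 2*t*(t + t²))
K(-19)/3303 + ((-6*81 + P(1)) + 466)/n(-56) = -19/3303 + ((-6*81 + 20) + 466)/((2*(-56)²*(1 - 56))) = -19*1/3303 + ((-486 + 20) + 466)/((2*3136*(-55))) = -19/3303 + (-466 + 466)/(-344960) = -19/3303 + 0*(-1/344960) = -19/3303 + 0 = -19/3303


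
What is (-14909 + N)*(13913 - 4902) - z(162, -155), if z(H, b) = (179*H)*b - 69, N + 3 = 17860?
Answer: 31059187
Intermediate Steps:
N = 17857 (N = -3 + 17860 = 17857)
z(H, b) = -69 + 179*H*b (z(H, b) = 179*H*b - 69 = -69 + 179*H*b)
(-14909 + N)*(13913 - 4902) - z(162, -155) = (-14909 + 17857)*(13913 - 4902) - (-69 + 179*162*(-155)) = 2948*9011 - (-69 - 4494690) = 26564428 - 1*(-4494759) = 26564428 + 4494759 = 31059187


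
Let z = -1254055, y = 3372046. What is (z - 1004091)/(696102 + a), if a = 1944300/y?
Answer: -1903643046679/586822477248 ≈ -3.2440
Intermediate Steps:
a = 972150/1686023 (a = 1944300/3372046 = 1944300*(1/3372046) = 972150/1686023 ≈ 0.57659)
(z - 1004091)/(696102 + a) = (-1254055 - 1004091)/(696102 + 972150/1686023) = -2258146/1173644954496/1686023 = -2258146*1686023/1173644954496 = -1903643046679/586822477248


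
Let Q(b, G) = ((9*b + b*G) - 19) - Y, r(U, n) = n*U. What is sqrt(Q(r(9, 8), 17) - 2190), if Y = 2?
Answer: I*sqrt(339) ≈ 18.412*I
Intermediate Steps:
r(U, n) = U*n
Q(b, G) = -21 + 9*b + G*b (Q(b, G) = ((9*b + b*G) - 19) - 1*2 = ((9*b + G*b) - 19) - 2 = (-19 + 9*b + G*b) - 2 = -21 + 9*b + G*b)
sqrt(Q(r(9, 8), 17) - 2190) = sqrt((-21 + 9*(9*8) + 17*(9*8)) - 2190) = sqrt((-21 + 9*72 + 17*72) - 2190) = sqrt((-21 + 648 + 1224) - 2190) = sqrt(1851 - 2190) = sqrt(-339) = I*sqrt(339)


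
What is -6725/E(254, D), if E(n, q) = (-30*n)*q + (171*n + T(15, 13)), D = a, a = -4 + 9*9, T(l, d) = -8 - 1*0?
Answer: 6725/543314 ≈ 0.012378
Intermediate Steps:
T(l, d) = -8 (T(l, d) = -8 + 0 = -8)
a = 77 (a = -4 + 81 = 77)
D = 77
E(n, q) = -8 + 171*n - 30*n*q (E(n, q) = (-30*n)*q + (171*n - 8) = -30*n*q + (-8 + 171*n) = -8 + 171*n - 30*n*q)
-6725/E(254, D) = -6725/(-8 + 171*254 - 30*254*77) = -6725/(-8 + 43434 - 586740) = -6725/(-543314) = -6725*(-1/543314) = 6725/543314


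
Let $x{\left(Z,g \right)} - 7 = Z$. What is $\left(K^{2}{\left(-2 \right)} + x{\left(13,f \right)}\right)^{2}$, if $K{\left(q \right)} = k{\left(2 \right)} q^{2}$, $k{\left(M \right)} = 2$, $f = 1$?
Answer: $7056$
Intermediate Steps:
$x{\left(Z,g \right)} = 7 + Z$
$K{\left(q \right)} = 2 q^{2}$
$\left(K^{2}{\left(-2 \right)} + x{\left(13,f \right)}\right)^{2} = \left(\left(2 \left(-2\right)^{2}\right)^{2} + \left(7 + 13\right)\right)^{2} = \left(\left(2 \cdot 4\right)^{2} + 20\right)^{2} = \left(8^{2} + 20\right)^{2} = \left(64 + 20\right)^{2} = 84^{2} = 7056$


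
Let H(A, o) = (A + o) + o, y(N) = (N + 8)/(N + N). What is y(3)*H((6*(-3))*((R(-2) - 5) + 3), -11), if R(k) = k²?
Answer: -319/3 ≈ -106.33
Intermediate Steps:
y(N) = (8 + N)/(2*N) (y(N) = (8 + N)/((2*N)) = (8 + N)*(1/(2*N)) = (8 + N)/(2*N))
H(A, o) = A + 2*o
y(3)*H((6*(-3))*((R(-2) - 5) + 3), -11) = ((½)*(8 + 3)/3)*((6*(-3))*(((-2)² - 5) + 3) + 2*(-11)) = ((½)*(⅓)*11)*(-18*((4 - 5) + 3) - 22) = 11*(-18*(-1 + 3) - 22)/6 = 11*(-18*2 - 22)/6 = 11*(-36 - 22)/6 = (11/6)*(-58) = -319/3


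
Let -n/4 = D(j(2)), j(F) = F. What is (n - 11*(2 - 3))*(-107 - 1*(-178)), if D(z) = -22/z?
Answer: 3905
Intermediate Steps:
n = 44 (n = -(-88)/2 = -4*(-11) = 44)
(n - 11*(2 - 3))*(-107 - 1*(-178)) = (44 - 11*(2 - 3))*(-107 - 1*(-178)) = (44 - 11*(-1))*(-107 + 178) = (44 + 11)*71 = 55*71 = 3905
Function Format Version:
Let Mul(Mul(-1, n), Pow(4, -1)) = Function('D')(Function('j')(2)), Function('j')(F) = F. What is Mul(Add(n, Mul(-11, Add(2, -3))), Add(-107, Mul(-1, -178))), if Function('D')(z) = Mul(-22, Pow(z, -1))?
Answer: 3905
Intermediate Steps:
n = 44 (n = Mul(-4, Mul(-22, Pow(2, -1))) = Mul(-4, Mul(-22, Rational(1, 2))) = Mul(-4, -11) = 44)
Mul(Add(n, Mul(-11, Add(2, -3))), Add(-107, Mul(-1, -178))) = Mul(Add(44, Mul(-11, Add(2, -3))), Add(-107, Mul(-1, -178))) = Mul(Add(44, Mul(-11, -1)), Add(-107, 178)) = Mul(Add(44, 11), 71) = Mul(55, 71) = 3905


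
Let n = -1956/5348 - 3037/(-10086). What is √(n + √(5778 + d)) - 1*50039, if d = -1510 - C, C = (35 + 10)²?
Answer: -50039 + √(-6991854870 + 108176525604*√2243)/328902 ≈ -50032.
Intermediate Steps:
C = 2025 (C = 45² = 2025)
d = -3535 (d = -1510 - 1*2025 = -1510 - 2025 = -3535)
n = -871585/13484982 (n = -1956*1/5348 - 3037*(-1/10086) = -489/1337 + 3037/10086 = -871585/13484982 ≈ -0.064634)
√(n + √(5778 + d)) - 1*50039 = √(-871585/13484982 + √(5778 - 3535)) - 1*50039 = √(-871585/13484982 + √2243) - 50039 = -50039 + √(-871585/13484982 + √2243)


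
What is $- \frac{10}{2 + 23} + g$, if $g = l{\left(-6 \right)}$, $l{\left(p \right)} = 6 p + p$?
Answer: $- \frac{212}{5} \approx -42.4$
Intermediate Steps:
$l{\left(p \right)} = 7 p$
$g = -42$ ($g = 7 \left(-6\right) = -42$)
$- \frac{10}{2 + 23} + g = - \frac{10}{2 + 23} - 42 = - \frac{10}{25} - 42 = \left(-10\right) \frac{1}{25} - 42 = - \frac{2}{5} - 42 = - \frac{212}{5}$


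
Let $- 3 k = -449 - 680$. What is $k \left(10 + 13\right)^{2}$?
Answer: $\frac{597241}{3} \approx 1.9908 \cdot 10^{5}$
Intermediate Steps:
$k = \frac{1129}{3}$ ($k = - \frac{-449 - 680}{3} = \left(- \frac{1}{3}\right) \left(-1129\right) = \frac{1129}{3} \approx 376.33$)
$k \left(10 + 13\right)^{2} = \frac{1129 \left(10 + 13\right)^{2}}{3} = \frac{1129 \cdot 23^{2}}{3} = \frac{1129}{3} \cdot 529 = \frac{597241}{3}$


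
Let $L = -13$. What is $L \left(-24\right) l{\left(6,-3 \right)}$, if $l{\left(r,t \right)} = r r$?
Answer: $11232$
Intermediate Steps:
$l{\left(r,t \right)} = r^{2}$
$L \left(-24\right) l{\left(6,-3 \right)} = \left(-13\right) \left(-24\right) 6^{2} = 312 \cdot 36 = 11232$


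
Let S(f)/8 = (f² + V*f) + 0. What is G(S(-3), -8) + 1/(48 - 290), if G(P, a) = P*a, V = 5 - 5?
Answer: -139393/242 ≈ -576.00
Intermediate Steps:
V = 0
S(f) = 8*f² (S(f) = 8*((f² + 0*f) + 0) = 8*((f² + 0) + 0) = 8*(f² + 0) = 8*f²)
G(S(-3), -8) + 1/(48 - 290) = (8*(-3)²)*(-8) + 1/(48 - 290) = (8*9)*(-8) + 1/(-242) = 72*(-8) - 1/242 = -576 - 1/242 = -139393/242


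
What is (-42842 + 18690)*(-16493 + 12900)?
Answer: 86778136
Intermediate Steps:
(-42842 + 18690)*(-16493 + 12900) = -24152*(-3593) = 86778136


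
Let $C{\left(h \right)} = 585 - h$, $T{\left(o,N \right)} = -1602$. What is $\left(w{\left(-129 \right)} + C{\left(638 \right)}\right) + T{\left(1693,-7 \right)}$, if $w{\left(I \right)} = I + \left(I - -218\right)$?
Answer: $-1695$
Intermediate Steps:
$w{\left(I \right)} = 218 + 2 I$ ($w{\left(I \right)} = I + \left(I + 218\right) = I + \left(218 + I\right) = 218 + 2 I$)
$\left(w{\left(-129 \right)} + C{\left(638 \right)}\right) + T{\left(1693,-7 \right)} = \left(\left(218 + 2 \left(-129\right)\right) + \left(585 - 638\right)\right) - 1602 = \left(\left(218 - 258\right) + \left(585 - 638\right)\right) - 1602 = \left(-40 - 53\right) - 1602 = -93 - 1602 = -1695$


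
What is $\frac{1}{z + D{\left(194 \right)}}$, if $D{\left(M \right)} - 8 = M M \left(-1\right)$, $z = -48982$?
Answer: $- \frac{1}{86610} \approx -1.1546 \cdot 10^{-5}$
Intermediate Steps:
$D{\left(M \right)} = 8 - M^{2}$ ($D{\left(M \right)} = 8 + M M \left(-1\right) = 8 + M^{2} \left(-1\right) = 8 - M^{2}$)
$\frac{1}{z + D{\left(194 \right)}} = \frac{1}{-48982 + \left(8 - 194^{2}\right)} = \frac{1}{-48982 + \left(8 - 37636\right)} = \frac{1}{-48982 - 37628} = \frac{1}{-86610} = - \frac{1}{86610}$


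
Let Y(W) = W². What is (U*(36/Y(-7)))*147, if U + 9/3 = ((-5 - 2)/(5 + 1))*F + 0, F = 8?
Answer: -1332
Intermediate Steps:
U = -37/3 (U = -3 + (((-5 - 2)/(5 + 1))*8 + 0) = -3 + (-7/6*8 + 0) = -3 + (-28/3 + 0) = -3 - 28/3 = -37/3 ≈ -12.333)
(U*(36/Y(-7)))*147 = -444/((-7)²)*147 = -444/49*147 = -1332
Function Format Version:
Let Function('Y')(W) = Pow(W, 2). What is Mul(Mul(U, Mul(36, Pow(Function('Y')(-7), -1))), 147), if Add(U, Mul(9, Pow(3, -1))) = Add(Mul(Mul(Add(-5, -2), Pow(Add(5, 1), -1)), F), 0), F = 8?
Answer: -1332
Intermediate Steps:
U = Rational(-37, 3) (U = Add(-3, Add(Mul(Mul(Add(-5, -2), Pow(Add(5, 1), -1)), 8), 0)) = Add(-3, Add(Mul(Mul(-7, Pow(6, -1)), 8), 0)) = Add(-3, Add(Mul(Mul(-7, Rational(1, 6)), 8), 0)) = Add(-3, Add(Mul(Rational(-7, 6), 8), 0)) = Add(-3, Add(Rational(-28, 3), 0)) = Add(-3, Rational(-28, 3)) = Rational(-37, 3) ≈ -12.333)
Mul(Mul(U, Mul(36, Pow(Function('Y')(-7), -1))), 147) = Mul(Mul(Rational(-37, 3), Mul(36, Pow(Pow(-7, 2), -1))), 147) = Mul(Mul(Rational(-37, 3), Mul(36, Pow(49, -1))), 147) = Mul(Mul(Rational(-37, 3), Mul(36, Rational(1, 49))), 147) = Mul(Mul(Rational(-37, 3), Rational(36, 49)), 147) = Mul(Rational(-444, 49), 147) = -1332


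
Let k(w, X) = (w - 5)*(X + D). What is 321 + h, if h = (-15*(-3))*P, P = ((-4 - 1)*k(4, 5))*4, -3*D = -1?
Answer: 5121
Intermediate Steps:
D = ⅓ (D = -⅓*(-1) = ⅓ ≈ 0.33333)
k(w, X) = (-5 + w)*(⅓ + X) (k(w, X) = (w - 5)*(X + ⅓) = (-5 + w)*(⅓ + X))
P = 320/3 (P = ((-4 - 1)*(-5/3 - 5*5 + (⅓)*4 + 5*4))*4 = -5*(-5/3 - 25 + 4/3 + 20)*4 = -5*(-16/3)*4 = (80/3)*4 = 320/3 ≈ 106.67)
h = 4800 (h = -15*(-3)*(320/3) = 45*(320/3) = 4800)
321 + h = 321 + 4800 = 5121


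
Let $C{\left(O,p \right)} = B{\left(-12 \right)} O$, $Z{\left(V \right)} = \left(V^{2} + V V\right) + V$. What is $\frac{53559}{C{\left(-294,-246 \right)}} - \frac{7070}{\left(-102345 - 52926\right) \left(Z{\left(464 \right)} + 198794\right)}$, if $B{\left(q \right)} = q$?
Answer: $\frac{58199256434329}{3833659622520} \approx 15.181$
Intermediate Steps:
$Z{\left(V \right)} = V + 2 V^{2}$ ($Z{\left(V \right)} = \left(V^{2} + V^{2}\right) + V = 2 V^{2} + V = V + 2 V^{2}$)
$C{\left(O,p \right)} = - 12 O$
$\frac{53559}{C{\left(-294,-246 \right)}} - \frac{7070}{\left(-102345 - 52926\right) \left(Z{\left(464 \right)} + 198794\right)} = \frac{53559}{\left(-12\right) \left(-294\right)} - \frac{7070}{\left(-102345 - 52926\right) \left(464 \left(1 + 2 \cdot 464\right) + 198794\right)} = \frac{53559}{3528} - \frac{7070}{\left(-155271\right) \left(464 \left(1 + 928\right) + 198794\right)} = 53559 \cdot \frac{1}{3528} - \frac{7070}{\left(-155271\right) \left(464 \cdot 929 + 198794\right)} = \frac{5951}{392} - \frac{7070}{\left(-155271\right) \left(431056 + 198794\right)} = \frac{5951}{392} - \frac{7070}{\left(-155271\right) 629850} = \frac{5951}{392} - \frac{7070}{-97797439350} = \frac{5951}{392} - - \frac{707}{9779743935} = \frac{5951}{392} + \frac{707}{9779743935} = \frac{58199256434329}{3833659622520}$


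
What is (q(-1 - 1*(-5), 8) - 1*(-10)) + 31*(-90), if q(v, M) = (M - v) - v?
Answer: -2780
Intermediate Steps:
q(v, M) = M - 2*v
(q(-1 - 1*(-5), 8) - 1*(-10)) + 31*(-90) = ((8 - 2*(-1 - 1*(-5))) - 1*(-10)) + 31*(-90) = ((8 - 2*(-1 + 5)) + 10) - 2790 = ((8 - 2*4) + 10) - 2790 = ((8 - 8) + 10) - 2790 = (0 + 10) - 2790 = 10 - 2790 = -2780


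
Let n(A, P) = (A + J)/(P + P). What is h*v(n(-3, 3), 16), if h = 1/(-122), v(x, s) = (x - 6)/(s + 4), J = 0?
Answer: 13/4880 ≈ 0.0026639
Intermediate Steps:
n(A, P) = A/(2*P) (n(A, P) = (A + 0)/(P + P) = A/((2*P)) = A*(1/(2*P)) = A/(2*P))
v(x, s) = (-6 + x)/(4 + s)
h = -1/122 ≈ -0.0081967
h*v(n(-3, 3), 16) = -(-6 + (½)*(-3)/3)/(122*(4 + 16)) = -(-6 + (½)*(-3)*(⅓))/(122*20) = -(-6 - ½)/2440 = -(-13)/(2440*2) = -1/122*(-13/40) = 13/4880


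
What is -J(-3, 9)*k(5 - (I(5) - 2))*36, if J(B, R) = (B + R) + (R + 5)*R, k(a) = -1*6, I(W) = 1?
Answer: 28512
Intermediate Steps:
k(a) = -6
J(B, R) = B + R + R*(5 + R) (J(B, R) = (B + R) + (5 + R)*R = (B + R) + R*(5 + R) = B + R + R*(5 + R))
-J(-3, 9)*k(5 - (I(5) - 2))*36 = -(-3 + 9**2 + 6*9)*(-6)*36 = -(-3 + 81 + 54)*(-6)*36 = -132*(-6)*36 = -(-792)*36 = -1*(-28512) = 28512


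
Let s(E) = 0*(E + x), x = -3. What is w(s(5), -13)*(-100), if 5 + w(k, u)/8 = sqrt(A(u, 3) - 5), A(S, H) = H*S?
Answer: 4000 - 1600*I*sqrt(11) ≈ 4000.0 - 5306.6*I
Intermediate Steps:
s(E) = 0 (s(E) = 0*(E - 3) = 0*(-3 + E) = 0)
w(k, u) = -40 + 8*sqrt(-5 + 3*u) (w(k, u) = -40 + 8*sqrt(3*u - 5) = -40 + 8*sqrt(-5 + 3*u))
w(s(5), -13)*(-100) = (-40 + 8*sqrt(-5 + 3*(-13)))*(-100) = (-40 + 8*sqrt(-5 - 39))*(-100) = (-40 + 8*sqrt(-44))*(-100) = (-40 + 8*(2*I*sqrt(11)))*(-100) = (-40 + 16*I*sqrt(11))*(-100) = 4000 - 1600*I*sqrt(11)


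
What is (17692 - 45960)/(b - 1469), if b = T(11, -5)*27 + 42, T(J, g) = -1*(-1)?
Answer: 7067/350 ≈ 20.191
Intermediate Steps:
T(J, g) = 1
b = 69 (b = 1*27 + 42 = 27 + 42 = 69)
(17692 - 45960)/(b - 1469) = (17692 - 45960)/(69 - 1469) = -28268/(-1400) = -28268*(-1/1400) = 7067/350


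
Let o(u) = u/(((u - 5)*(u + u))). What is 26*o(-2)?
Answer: -13/7 ≈ -1.8571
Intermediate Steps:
o(u) = 1/(2*(-5 + u)) (o(u) = u/(((-5 + u)*(2*u))) = u/((2*u*(-5 + u))) = u*(1/(2*u*(-5 + u))) = 1/(2*(-5 + u)))
26*o(-2) = 26*(1/(2*(-5 - 2))) = 26*((½)/(-7)) = 26*((½)*(-⅐)) = 26*(-1/14) = -13/7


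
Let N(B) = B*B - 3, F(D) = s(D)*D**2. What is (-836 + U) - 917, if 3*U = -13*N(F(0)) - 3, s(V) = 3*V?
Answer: -1741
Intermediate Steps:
F(D) = 3*D**3 (F(D) = (3*D)*D**2 = 3*D**3)
N(B) = -3 + B**2 (N(B) = B**2 - 3 = -3 + B**2)
U = 12 (U = (-13*(-3 + (3*0**3)**2) - 3)/3 = (-13*(-3 + (3*0)**2) - 3)/3 = (-13*(-3 + 0**2) - 3)/3 = (-13*(-3 + 0) - 3)/3 = (-13*(-3) - 3)/3 = (39 - 3)/3 = (1/3)*36 = 12)
(-836 + U) - 917 = (-836 + 12) - 917 = -824 - 917 = -1741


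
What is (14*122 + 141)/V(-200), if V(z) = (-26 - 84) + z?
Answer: -1849/310 ≈ -5.9645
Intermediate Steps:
V(z) = -110 + z
(14*122 + 141)/V(-200) = (14*122 + 141)/(-110 - 200) = (1708 + 141)/(-310) = 1849*(-1/310) = -1849/310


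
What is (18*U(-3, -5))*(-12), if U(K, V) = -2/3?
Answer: 144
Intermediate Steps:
U(K, V) = -⅔ (U(K, V) = -2*⅓ = -⅔)
(18*U(-3, -5))*(-12) = (18*(-⅔))*(-12) = -12*(-12) = 144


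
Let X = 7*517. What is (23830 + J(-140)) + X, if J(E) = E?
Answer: 27309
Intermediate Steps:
X = 3619
(23830 + J(-140)) + X = (23830 - 140) + 3619 = 23690 + 3619 = 27309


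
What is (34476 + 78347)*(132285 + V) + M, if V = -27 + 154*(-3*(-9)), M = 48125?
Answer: 15390910493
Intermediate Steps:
V = 4131 (V = -27 + 154*27 = -27 + 4158 = 4131)
(34476 + 78347)*(132285 + V) + M = (34476 + 78347)*(132285 + 4131) + 48125 = 112823*136416 + 48125 = 15390862368 + 48125 = 15390910493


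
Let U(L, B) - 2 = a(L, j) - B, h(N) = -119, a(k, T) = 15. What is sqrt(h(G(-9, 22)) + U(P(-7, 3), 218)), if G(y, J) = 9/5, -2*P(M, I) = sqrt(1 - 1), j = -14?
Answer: 8*I*sqrt(5) ≈ 17.889*I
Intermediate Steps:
P(M, I) = 0 (P(M, I) = -sqrt(1 - 1)/2 = -sqrt(0)/2 = -1/2*0 = 0)
G(y, J) = 9/5 (G(y, J) = 9*(1/5) = 9/5)
U(L, B) = 17 - B (U(L, B) = 2 + (15 - B) = 17 - B)
sqrt(h(G(-9, 22)) + U(P(-7, 3), 218)) = sqrt(-119 + (17 - 1*218)) = sqrt(-119 + (17 - 218)) = sqrt(-119 - 201) = sqrt(-320) = 8*I*sqrt(5)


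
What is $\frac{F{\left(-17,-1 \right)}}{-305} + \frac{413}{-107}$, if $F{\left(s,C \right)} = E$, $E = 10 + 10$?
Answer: $- \frac{25621}{6527} \approx -3.9254$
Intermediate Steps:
$E = 20$
$F{\left(s,C \right)} = 20$
$\frac{F{\left(-17,-1 \right)}}{-305} + \frac{413}{-107} = \frac{20}{-305} + \frac{413}{-107} = 20 \left(- \frac{1}{305}\right) + 413 \left(- \frac{1}{107}\right) = - \frac{4}{61} - \frac{413}{107} = - \frac{25621}{6527}$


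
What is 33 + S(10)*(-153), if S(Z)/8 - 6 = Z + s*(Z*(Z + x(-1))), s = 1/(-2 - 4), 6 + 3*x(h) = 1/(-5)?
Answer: -3367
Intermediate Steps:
x(h) = -31/15 (x(h) = -2 + (1/3)/(-5) = -2 + (1/3)*(-1/5) = -2 - 1/15 = -31/15)
s = -1/6 (s = 1/(-6) = -1/6 ≈ -0.16667)
S(Z) = 48 + 8*Z - 4*Z*(-31/15 + Z)/3 (S(Z) = 48 + 8*(Z - Z*(Z - 31/15)/6) = 48 + 8*(Z - Z*(-31/15 + Z)/6) = 48 + (8*Z - 4*Z*(-31/15 + Z)/3) = 48 + 8*Z - 4*Z*(-31/15 + Z)/3)
33 + S(10)*(-153) = 33 + (48 - 4/3*10**2 + (484/45)*10)*(-153) = 33 + (48 - 4/3*100 + 968/9)*(-153) = 33 + (48 - 400/3 + 968/9)*(-153) = 33 + (200/9)*(-153) = 33 - 3400 = -3367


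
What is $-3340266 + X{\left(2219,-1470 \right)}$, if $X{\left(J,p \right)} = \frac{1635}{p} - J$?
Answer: $- \frac{327563639}{98} \approx -3.3425 \cdot 10^{6}$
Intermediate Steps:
$X{\left(J,p \right)} = - J + \frac{1635}{p}$
$-3340266 + X{\left(2219,-1470 \right)} = -3340266 + \left(\left(-1\right) 2219 + \frac{1635}{-1470}\right) = -3340266 + \left(-2219 + 1635 \left(- \frac{1}{1470}\right)\right) = -3340266 - \frac{217571}{98} = - \frac{327563639}{98}$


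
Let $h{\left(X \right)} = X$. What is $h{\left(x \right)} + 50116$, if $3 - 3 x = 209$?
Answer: $\frac{150142}{3} \approx 50047.0$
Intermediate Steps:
$x = - \frac{206}{3}$ ($x = 1 - \frac{209}{3} = - \frac{206}{3} \approx -68.667$)
$h{\left(x \right)} + 50116 = - \frac{206}{3} + 50116 = \frac{150142}{3}$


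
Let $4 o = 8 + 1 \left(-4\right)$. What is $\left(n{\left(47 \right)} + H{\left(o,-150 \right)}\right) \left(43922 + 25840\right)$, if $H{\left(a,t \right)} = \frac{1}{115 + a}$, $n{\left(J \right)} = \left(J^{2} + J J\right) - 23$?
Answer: $\frac{17783066301}{58} \approx 3.066 \cdot 10^{8}$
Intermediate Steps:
$n{\left(J \right)} = -23 + 2 J^{2}$ ($n{\left(J \right)} = \left(J^{2} + J^{2}\right) - 23 = 2 J^{2} - 23 = -23 + 2 J^{2}$)
$o = 1$ ($o = \frac{8 + 1 \left(-4\right)}{4} = \frac{8 - 4}{4} = \frac{1}{4} \cdot 4 = 1$)
$\left(n{\left(47 \right)} + H{\left(o,-150 \right)}\right) \left(43922 + 25840\right) = \left(\left(-23 + 2 \cdot 47^{2}\right) + \frac{1}{115 + 1}\right) \left(43922 + 25840\right) = \left(\left(-23 + 2 \cdot 2209\right) + \frac{1}{116}\right) 69762 = \left(\left(-23 + 4418\right) + \frac{1}{116}\right) 69762 = \left(4395 + \frac{1}{116}\right) 69762 = \frac{509821}{116} \cdot 69762 = \frac{17783066301}{58}$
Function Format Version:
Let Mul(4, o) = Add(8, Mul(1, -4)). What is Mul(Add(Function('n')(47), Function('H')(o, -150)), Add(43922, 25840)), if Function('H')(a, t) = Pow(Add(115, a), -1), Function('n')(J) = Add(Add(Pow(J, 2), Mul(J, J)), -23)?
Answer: Rational(17783066301, 58) ≈ 3.0660e+8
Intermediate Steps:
Function('n')(J) = Add(-23, Mul(2, Pow(J, 2))) (Function('n')(J) = Add(Add(Pow(J, 2), Pow(J, 2)), -23) = Add(Mul(2, Pow(J, 2)), -23) = Add(-23, Mul(2, Pow(J, 2))))
o = 1 (o = Mul(Rational(1, 4), Add(8, Mul(1, -4))) = Mul(Rational(1, 4), Add(8, -4)) = Mul(Rational(1, 4), 4) = 1)
Mul(Add(Function('n')(47), Function('H')(o, -150)), Add(43922, 25840)) = Mul(Add(Add(-23, Mul(2, Pow(47, 2))), Pow(Add(115, 1), -1)), Add(43922, 25840)) = Mul(Add(Add(-23, Mul(2, 2209)), Pow(116, -1)), 69762) = Mul(Add(Add(-23, 4418), Rational(1, 116)), 69762) = Mul(Add(4395, Rational(1, 116)), 69762) = Mul(Rational(509821, 116), 69762) = Rational(17783066301, 58)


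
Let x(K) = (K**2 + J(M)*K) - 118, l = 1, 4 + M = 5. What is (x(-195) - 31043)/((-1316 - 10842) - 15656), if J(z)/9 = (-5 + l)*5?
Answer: -20982/13907 ≈ -1.5087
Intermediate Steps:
M = 1 (M = -4 + 5 = 1)
J(z) = -180 (J(z) = 9*((-5 + 1)*5) = 9*(-4*5) = 9*(-20) = -180)
x(K) = -118 + K**2 - 180*K (x(K) = (K**2 - 180*K) - 118 = -118 + K**2 - 180*K)
(x(-195) - 31043)/((-1316 - 10842) - 15656) = ((-118 + (-195)**2 - 180*(-195)) - 31043)/((-1316 - 10842) - 15656) = ((-118 + 38025 + 35100) - 31043)/(-12158 - 15656) = (73007 - 31043)/(-27814) = 41964*(-1/27814) = -20982/13907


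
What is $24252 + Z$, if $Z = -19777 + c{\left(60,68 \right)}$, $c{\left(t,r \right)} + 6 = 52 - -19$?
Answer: $4540$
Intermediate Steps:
$c{\left(t,r \right)} = 65$ ($c{\left(t,r \right)} = -6 + \left(52 - -19\right) = -6 + \left(52 + 19\right) = -6 + 71 = 65$)
$Z = -19712$ ($Z = -19777 + 65 = -19712$)
$24252 + Z = 24252 - 19712 = 4540$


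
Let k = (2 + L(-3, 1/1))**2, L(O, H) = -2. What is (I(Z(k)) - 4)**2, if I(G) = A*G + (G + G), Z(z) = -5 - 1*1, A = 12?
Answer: 7744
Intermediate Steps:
k = 0 (k = (2 - 2)**2 = 0**2 = 0)
Z(z) = -6 (Z(z) = -5 - 1 = -6)
I(G) = 14*G (I(G) = 12*G + (G + G) = 12*G + 2*G = 14*G)
(I(Z(k)) - 4)**2 = (14*(-6) - 4)**2 = (-84 - 4)**2 = (-88)**2 = 7744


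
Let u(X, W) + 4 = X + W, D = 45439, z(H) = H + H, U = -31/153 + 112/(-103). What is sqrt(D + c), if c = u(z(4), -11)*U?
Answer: 4*sqrt(78380834219)/5253 ≈ 213.19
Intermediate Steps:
U = -20329/15759 (U = -31*1/153 + 112*(-1/103) = -31/153 - 112/103 = -20329/15759 ≈ -1.2900)
z(H) = 2*H
u(X, W) = -4 + W + X (u(X, W) = -4 + (X + W) = -4 + (W + X) = -4 + W + X)
c = 142303/15759 (c = (-4 - 11 + 2*4)*(-20329/15759) = (-4 - 11 + 8)*(-20329/15759) = -7*(-20329/15759) = 142303/15759 ≈ 9.0300)
sqrt(D + c) = sqrt(45439 + 142303/15759) = sqrt(716215504/15759) = 4*sqrt(78380834219)/5253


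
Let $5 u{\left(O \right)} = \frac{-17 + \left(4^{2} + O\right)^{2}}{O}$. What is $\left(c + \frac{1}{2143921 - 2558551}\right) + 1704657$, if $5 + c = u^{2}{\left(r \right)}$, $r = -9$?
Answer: $\frac{31806003079291}{18658350} \approx 1.7047 \cdot 10^{6}$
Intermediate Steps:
$u{\left(O \right)} = \frac{-17 + \left(16 + O\right)^{2}}{5 O}$ ($u{\left(O \right)} = \frac{\left(-17 + \left(4^{2} + O\right)^{2}\right) \frac{1}{O}}{5} = \frac{\left(-17 + \left(16 + O\right)^{2}\right) \frac{1}{O}}{5} = \frac{\frac{1}{O} \left(-17 + \left(16 + O\right)^{2}\right)}{5} = \frac{-17 + \left(16 + O\right)^{2}}{5 O}$)
$c = - \frac{9101}{2025}$ ($c = -5 + \left(\frac{-17 + \left(16 - 9\right)^{2}}{5 \left(-9\right)}\right)^{2} = -5 + \left(\frac{1}{5} \left(- \frac{1}{9}\right) \left(-17 + 7^{2}\right)\right)^{2} = -5 + \left(\frac{1}{5} \left(- \frac{1}{9}\right) \left(-17 + 49\right)\right)^{2} = -5 + \left(\frac{1}{5} \left(- \frac{1}{9}\right) 32\right)^{2} = -5 + \left(- \frac{32}{45}\right)^{2} = -5 + \frac{1024}{2025} = - \frac{9101}{2025} \approx -4.4943$)
$\left(c + \frac{1}{2143921 - 2558551}\right) + 1704657 = \left(- \frac{9101}{2025} + \frac{1}{2143921 - 2558551}\right) + 1704657 = \left(- \frac{9101}{2025} + \frac{1}{-414630}\right) + 1704657 = \left(- \frac{9101}{2025} - \frac{1}{414630}\right) + 1704657 = - \frac{83856659}{18658350} + 1704657 = \frac{31806003079291}{18658350}$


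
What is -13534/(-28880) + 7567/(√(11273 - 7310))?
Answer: 6767/14440 + 7567*√3963/3963 ≈ 120.67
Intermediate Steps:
-13534/(-28880) + 7567/(√(11273 - 7310)) = -13534*(-1/28880) + 7567/(√3963) = 6767/14440 + 7567*(√3963/3963) = 6767/14440 + 7567*√3963/3963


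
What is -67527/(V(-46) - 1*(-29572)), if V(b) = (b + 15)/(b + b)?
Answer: -230092/100765 ≈ -2.2835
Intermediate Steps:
V(b) = (15 + b)/(2*b) (V(b) = (15 + b)/((2*b)) = (15 + b)*(1/(2*b)) = (15 + b)/(2*b))
-67527/(V(-46) - 1*(-29572)) = -67527/((½)*(15 - 46)/(-46) - 1*(-29572)) = -67527/((½)*(-1/46)*(-31) + 29572) = -67527/(31/92 + 29572) = -67527/2720655/92 = -67527*92/2720655 = -230092/100765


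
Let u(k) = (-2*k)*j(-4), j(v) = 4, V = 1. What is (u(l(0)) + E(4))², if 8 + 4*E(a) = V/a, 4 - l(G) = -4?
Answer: 1113025/256 ≈ 4347.8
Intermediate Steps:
l(G) = 8 (l(G) = 4 - 1*(-4) = 4 + 4 = 8)
u(k) = -8*k (u(k) = -2*k*4 = -8*k)
E(a) = -2 + 1/(4*a) (E(a) = -2 + (1/a)/4 = -2 + 1/(4*a))
(u(l(0)) + E(4))² = (-8*8 + (-2 + (¼)/4))² = (-64 + (-2 + (¼)*(¼)))² = (-64 + (-2 + 1/16))² = (-64 - 31/16)² = (-1055/16)² = 1113025/256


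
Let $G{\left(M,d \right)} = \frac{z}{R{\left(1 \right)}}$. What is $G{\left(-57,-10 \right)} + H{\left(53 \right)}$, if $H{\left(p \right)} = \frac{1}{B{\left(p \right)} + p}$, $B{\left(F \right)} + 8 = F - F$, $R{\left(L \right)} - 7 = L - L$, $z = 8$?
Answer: $\frac{367}{315} \approx 1.1651$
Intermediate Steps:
$R{\left(L \right)} = 7$ ($R{\left(L \right)} = 7 + \left(L - L\right) = 7 + 0 = 7$)
$B{\left(F \right)} = -8$ ($B{\left(F \right)} = -8 + \left(F - F\right) = -8 + 0 = -8$)
$G{\left(M,d \right)} = \frac{8}{7}$
$H{\left(p \right)} = \frac{1}{-8 + p}$
$G{\left(-57,-10 \right)} + H{\left(53 \right)} = \frac{8}{7} + \frac{1}{-8 + 53} = \frac{8}{7} + \frac{1}{45} = \frac{367}{315}$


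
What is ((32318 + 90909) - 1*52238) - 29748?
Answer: 41241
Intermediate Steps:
((32318 + 90909) - 1*52238) - 29748 = (123227 - 52238) - 29748 = 70989 - 29748 = 41241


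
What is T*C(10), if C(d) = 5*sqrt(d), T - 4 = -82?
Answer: -390*sqrt(10) ≈ -1233.3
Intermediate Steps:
T = -78 (T = 4 - 82 = -78)
T*C(10) = -390*sqrt(10)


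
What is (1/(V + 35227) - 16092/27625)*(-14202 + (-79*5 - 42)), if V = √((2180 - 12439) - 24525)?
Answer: 292323522060280519/34281970646625 + 58556*I*√2174/1240976313 ≈ 8527.0 + 0.0022001*I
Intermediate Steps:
V = 4*I*√2174 (V = √(-10259 - 24525) = √(-34784) = 4*I*√2174 ≈ 186.5*I)
(1/(V + 35227) - 16092/27625)*(-14202 + (-79*5 - 42)) = (1/(4*I*√2174 + 35227) - 16092/27625)*(-14202 + (-79*5 - 42)) = (1/(35227 + 4*I*√2174) - 16092*1/27625)*(-14202 + (-395 - 42)) = (1/(35227 + 4*I*√2174) - 16092/27625)*(-14202 - 437) = (-16092/27625 + 1/(35227 + 4*I*√2174))*(-14639) = 235570788/27625 - 14639/(35227 + 4*I*√2174)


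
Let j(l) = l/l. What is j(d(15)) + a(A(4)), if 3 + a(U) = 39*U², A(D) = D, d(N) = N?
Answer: 622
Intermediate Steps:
a(U) = -3 + 39*U²
j(l) = 1
j(d(15)) + a(A(4)) = 1 + (-3 + 39*4²) = 1 + (-3 + 39*16) = 1 + (-3 + 624) = 1 + 621 = 622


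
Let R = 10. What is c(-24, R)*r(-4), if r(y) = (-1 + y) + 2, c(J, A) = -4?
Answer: 12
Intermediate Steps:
r(y) = 1 + y
c(-24, R)*r(-4) = -4*(1 - 4) = -4*(-3) = 12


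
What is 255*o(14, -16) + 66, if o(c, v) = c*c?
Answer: 50046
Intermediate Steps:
o(c, v) = c²
255*o(14, -16) + 66 = 255*14² + 66 = 255*196 + 66 = 49980 + 66 = 50046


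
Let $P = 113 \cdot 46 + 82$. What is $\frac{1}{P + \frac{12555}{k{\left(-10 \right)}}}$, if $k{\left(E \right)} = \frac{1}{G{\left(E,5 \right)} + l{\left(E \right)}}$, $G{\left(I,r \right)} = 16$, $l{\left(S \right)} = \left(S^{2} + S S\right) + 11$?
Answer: $\frac{1}{2855265} \approx 3.5023 \cdot 10^{-7}$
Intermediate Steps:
$l{\left(S \right)} = 11 + 2 S^{2}$ ($l{\left(S \right)} = \left(S^{2} + S^{2}\right) + 11 = 2 S^{2} + 11 = 11 + 2 S^{2}$)
$P = 5280$ ($P = 5198 + 82 = 5280$)
$k{\left(E \right)} = \frac{1}{27 + 2 E^{2}}$ ($k{\left(E \right)} = \frac{1}{16 + \left(11 + 2 E^{2}\right)} = \frac{1}{27 + 2 E^{2}}$)
$\frac{1}{P + \frac{12555}{k{\left(-10 \right)}}} = \frac{1}{5280 + \frac{12555}{\frac{1}{27 + 2 \left(-10\right)^{2}}}} = \frac{1}{5280 + \frac{12555}{\frac{1}{27 + 2 \cdot 100}}} = \frac{1}{5280 + \frac{12555}{\frac{1}{27 + 200}}} = \frac{1}{5280 + \frac{12555}{\frac{1}{227}}} = \frac{1}{5280 + 12555 \frac{1}{\frac{1}{227}}} = \frac{1}{5280 + 12555 \cdot 227} = \frac{1}{5280 + 2849985} = \frac{1}{2855265}$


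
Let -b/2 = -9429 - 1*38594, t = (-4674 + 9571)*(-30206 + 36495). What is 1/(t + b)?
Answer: 1/30893279 ≈ 3.2369e-8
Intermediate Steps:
t = 30797233 (t = 4897*6289 = 30797233)
b = 96046 (b = -2*(-9429 - 1*38594) = -2*(-9429 - 38594) = -2*(-48023) = 96046)
1/(t + b) = 1/(30797233 + 96046) = 1/30893279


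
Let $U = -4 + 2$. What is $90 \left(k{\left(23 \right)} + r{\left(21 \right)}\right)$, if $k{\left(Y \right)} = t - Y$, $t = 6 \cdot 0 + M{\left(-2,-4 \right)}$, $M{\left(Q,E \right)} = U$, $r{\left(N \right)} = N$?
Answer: $-360$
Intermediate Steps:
$U = -2$
$M{\left(Q,E \right)} = -2$
$t = -2$ ($t = 6 \cdot 0 - 2 = 0 - 2 = -2$)
$k{\left(Y \right)} = -2 - Y$
$90 \left(k{\left(23 \right)} + r{\left(21 \right)}\right) = 90 \left(\left(-2 - 23\right) + 21\right) = 90 \left(-25 + 21\right) = 90 \left(-4\right) = -360$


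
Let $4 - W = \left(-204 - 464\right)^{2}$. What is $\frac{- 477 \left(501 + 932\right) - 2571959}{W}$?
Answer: $\frac{162775}{22311} \approx 7.2957$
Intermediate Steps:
$W = -446220$ ($W = 4 - \left(-204 - 464\right)^{2} = 4 - \left(-668\right)^{2} = 4 - 446224 = -446220$)
$\frac{- 477 \left(501 + 932\right) - 2571959}{W} = \frac{- 477 \left(501 + 932\right) - 2571959}{-446220} = \left(\left(-477\right) 1433 - 2571959\right) \left(- \frac{1}{446220}\right) = \left(-683541 - 2571959\right) \left(- \frac{1}{446220}\right) = \left(-3255500\right) \left(- \frac{1}{446220}\right) = \frac{162775}{22311}$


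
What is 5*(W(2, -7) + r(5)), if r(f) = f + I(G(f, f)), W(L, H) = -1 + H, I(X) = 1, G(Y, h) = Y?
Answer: -10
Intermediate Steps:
r(f) = 1 + f (r(f) = f + 1 = 1 + f)
5*(W(2, -7) + r(5)) = 5*((-1 - 7) + (1 + 5)) = 5*(-8 + 6) = 5*(-2) = -10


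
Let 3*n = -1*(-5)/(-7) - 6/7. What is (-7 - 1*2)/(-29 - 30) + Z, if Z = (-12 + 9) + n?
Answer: -4177/1239 ≈ -3.3713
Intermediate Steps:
n = -11/21 (n = (-1*(-5)/(-7) - 6/7)/3 = (5*(-⅐) - 6*⅐)/3 = (-5/7 - 6/7)/3 = (⅓)*(-11/7) = -11/21 ≈ -0.52381)
Z = -74/21 (Z = (-12 + 9) - 11/21 = -3 - 11/21 = -74/21 ≈ -3.5238)
(-7 - 1*2)/(-29 - 30) + Z = (-7 - 1*2)/(-29 - 30) - 74/21 = (-7 - 2)/(-59) - 74/21 = -9*(-1/59) - 74/21 = 9/59 - 74/21 = -4177/1239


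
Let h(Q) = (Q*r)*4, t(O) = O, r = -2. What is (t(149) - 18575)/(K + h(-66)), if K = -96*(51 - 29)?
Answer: 3071/264 ≈ 11.633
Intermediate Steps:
h(Q) = -8*Q (h(Q) = (Q*(-2))*4 = -2*Q*4 = -8*Q)
K = -2112 (K = -96*22 = -2112)
(t(149) - 18575)/(K + h(-66)) = (149 - 18575)/(-2112 - 8*(-66)) = -18426/(-2112 + 528) = -18426/(-1584) = -18426*(-1/1584) = 3071/264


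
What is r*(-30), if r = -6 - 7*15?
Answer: 3330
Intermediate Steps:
r = -111 (r = -6 - 105 = -111)
r*(-30) = -111*(-30) = 3330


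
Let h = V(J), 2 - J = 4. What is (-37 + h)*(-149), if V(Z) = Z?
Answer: 5811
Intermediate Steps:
J = -2 (J = 2 - 1*4 = 2 - 4 = -2)
h = -2
(-37 + h)*(-149) = (-37 - 2)*(-149) = -39*(-149) = 5811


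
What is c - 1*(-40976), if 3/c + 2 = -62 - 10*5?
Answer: 1557087/38 ≈ 40976.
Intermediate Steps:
c = -1/38 (c = 3/(-2 + (-62 - 10*5)) = 3/(-2 + (-62 - 50)) = 3/(-2 - 112) = 3/(-114) = 3*(-1/114) = -1/38 ≈ -0.026316)
c - 1*(-40976) = -1/38 - 1*(-40976) = -1/38 + 40976 = 1557087/38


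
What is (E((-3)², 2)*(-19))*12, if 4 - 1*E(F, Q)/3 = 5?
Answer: 684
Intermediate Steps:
E(F, Q) = -3 (E(F, Q) = 12 - 3*5 = 12 - 15 = -3)
(E((-3)², 2)*(-19))*12 = -3*(-19)*12 = 57*12 = 684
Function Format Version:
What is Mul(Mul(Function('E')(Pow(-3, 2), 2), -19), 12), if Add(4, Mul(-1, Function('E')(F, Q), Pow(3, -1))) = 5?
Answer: 684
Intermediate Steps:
Function('E')(F, Q) = -3 (Function('E')(F, Q) = Add(12, Mul(-3, 5)) = Add(12, -15) = -3)
Mul(Mul(Function('E')(Pow(-3, 2), 2), -19), 12) = Mul(Mul(-3, -19), 12) = Mul(57, 12) = 684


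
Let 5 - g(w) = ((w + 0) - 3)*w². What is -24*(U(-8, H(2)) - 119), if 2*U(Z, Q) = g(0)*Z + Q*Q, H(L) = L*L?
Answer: 3144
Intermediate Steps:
H(L) = L²
g(w) = 5 - w²*(-3 + w) (g(w) = 5 - ((w + 0) - 3)*w² = 5 - (w - 3)*w² = 5 - (-3 + w)*w² = 5 - w²*(-3 + w))
U(Z, Q) = Q²/2 + 5*Z/2 (U(Z, Q) = ((5 - 1*0³ + 3*0²)*Z + Q*Q)/2 = ((5 - 1*0 + 3*0)*Z + Q²)/2 = ((5 + 0 + 0)*Z + Q²)/2 = (5*Z + Q²)/2 = (Q² + 5*Z)/2 = Q²/2 + 5*Z/2)
-24*(U(-8, H(2)) - 119) = -24*(((2²)²/2 + (5/2)*(-8)) - 119) = -24*(((½)*4² - 20) - 119) = -24*(((½)*16 - 20) - 119) = -24*((8 - 20) - 119) = -24*(-12 - 119) = -24*(-131) = 3144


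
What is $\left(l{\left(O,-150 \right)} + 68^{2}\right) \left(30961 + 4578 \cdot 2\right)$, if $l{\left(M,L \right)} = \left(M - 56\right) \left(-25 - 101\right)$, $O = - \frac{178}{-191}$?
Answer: $\frac{88596468884}{191} \approx 4.6386 \cdot 10^{8}$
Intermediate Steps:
$O = \frac{178}{191}$ ($O = \left(-178\right) \left(- \frac{1}{191}\right) = \frac{178}{191} \approx 0.93194$)
$l{\left(M,L \right)} = 7056 - 126 M$ ($l{\left(M,L \right)} = \left(-56 + M\right) \left(-126\right) = 7056 - 126 M$)
$\left(l{\left(O,-150 \right)} + 68^{2}\right) \left(30961 + 4578 \cdot 2\right) = \left(\left(7056 - \frac{22428}{191}\right) + 68^{2}\right) \left(30961 + 4578 \cdot 2\right) = \left(\left(7056 - \frac{22428}{191}\right) + 4624\right) \left(30961 + 9156\right) = \left(\frac{1325268}{191} + 4624\right) 40117 = \frac{2208452}{191} \cdot 40117 = \frac{88596468884}{191}$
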